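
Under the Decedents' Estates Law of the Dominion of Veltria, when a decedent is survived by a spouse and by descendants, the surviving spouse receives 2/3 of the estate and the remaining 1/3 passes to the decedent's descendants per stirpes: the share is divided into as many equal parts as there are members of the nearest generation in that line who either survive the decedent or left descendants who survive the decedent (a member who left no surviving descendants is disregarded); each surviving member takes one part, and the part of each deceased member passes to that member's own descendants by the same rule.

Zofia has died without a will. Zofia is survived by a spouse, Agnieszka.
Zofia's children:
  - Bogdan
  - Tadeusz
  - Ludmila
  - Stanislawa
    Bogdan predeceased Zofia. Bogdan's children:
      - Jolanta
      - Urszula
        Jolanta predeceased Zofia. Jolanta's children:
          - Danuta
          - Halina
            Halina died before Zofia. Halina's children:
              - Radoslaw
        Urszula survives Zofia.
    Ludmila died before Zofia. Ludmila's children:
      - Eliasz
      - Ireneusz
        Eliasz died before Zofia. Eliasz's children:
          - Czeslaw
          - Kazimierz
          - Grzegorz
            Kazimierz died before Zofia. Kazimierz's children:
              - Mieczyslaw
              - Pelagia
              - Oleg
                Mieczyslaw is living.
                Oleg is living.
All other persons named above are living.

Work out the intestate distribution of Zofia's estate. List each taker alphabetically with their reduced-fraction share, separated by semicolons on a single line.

Agnieszka 2/3; Czeslaw 1/72; Danuta 1/48; Grzegorz 1/72; Ireneusz 1/24; Mieczyslaw 1/216; Oleg 1/216; Pelagia 1/216; Radoslaw 1/48; Stanislawa 1/12; Tadeusz 1/12; Urszula 1/24

Agnieszka, as surviving spouse, takes 2/3.
The remaining 1/3 passes to Zofia's descendants per stirpes.
The 1/3 is divided into 4 equal shares of 1/12 among Bogdan, Tadeusz, Ludmila, Stanislawa.
Bogdan predeceased; the 1/12 allotted to Bogdan's branch passes to Bogdan's issue by representation.
The 1/12 is divided into 2 equal shares of 1/24 among Jolanta, Urszula.
Jolanta predeceased; the 1/24 allotted to Jolanta's branch passes to Jolanta's issue by representation.
The 1/24 is divided into 2 equal shares of 1/48 among Danuta, Halina.
Danuta is living and takes 1/48.
Halina predeceased; the 1/48 allotted to Halina's branch passes to Halina's issue by representation.
Radoslaw is the sole taker at this level and receives the full 1/48.
Urszula is living and takes 1/24.
Tadeusz is living and takes 1/12.
Ludmila predeceased; the 1/12 allotted to Ludmila's branch passes to Ludmila's issue by representation.
The 1/12 is divided into 2 equal shares of 1/24 among Eliasz, Ireneusz.
Eliasz predeceased; the 1/24 allotted to Eliasz's branch passes to Eliasz's issue by representation.
The 1/24 is divided into 3 equal shares of 1/72 among Czeslaw, Kazimierz, Grzegorz.
Czeslaw is living and takes 1/72.
Kazimierz predeceased; the 1/72 allotted to Kazimierz's branch passes to Kazimierz's issue by representation.
The 1/72 is divided into 3 equal shares of 1/216 among Mieczyslaw, Pelagia, Oleg.
Mieczyslaw is living and takes 1/216.
Pelagia is living and takes 1/216.
Oleg is living and takes 1/216.
Grzegorz is living and takes 1/72.
Ireneusz is living and takes 1/24.
Stanislawa is living and takes 1/12.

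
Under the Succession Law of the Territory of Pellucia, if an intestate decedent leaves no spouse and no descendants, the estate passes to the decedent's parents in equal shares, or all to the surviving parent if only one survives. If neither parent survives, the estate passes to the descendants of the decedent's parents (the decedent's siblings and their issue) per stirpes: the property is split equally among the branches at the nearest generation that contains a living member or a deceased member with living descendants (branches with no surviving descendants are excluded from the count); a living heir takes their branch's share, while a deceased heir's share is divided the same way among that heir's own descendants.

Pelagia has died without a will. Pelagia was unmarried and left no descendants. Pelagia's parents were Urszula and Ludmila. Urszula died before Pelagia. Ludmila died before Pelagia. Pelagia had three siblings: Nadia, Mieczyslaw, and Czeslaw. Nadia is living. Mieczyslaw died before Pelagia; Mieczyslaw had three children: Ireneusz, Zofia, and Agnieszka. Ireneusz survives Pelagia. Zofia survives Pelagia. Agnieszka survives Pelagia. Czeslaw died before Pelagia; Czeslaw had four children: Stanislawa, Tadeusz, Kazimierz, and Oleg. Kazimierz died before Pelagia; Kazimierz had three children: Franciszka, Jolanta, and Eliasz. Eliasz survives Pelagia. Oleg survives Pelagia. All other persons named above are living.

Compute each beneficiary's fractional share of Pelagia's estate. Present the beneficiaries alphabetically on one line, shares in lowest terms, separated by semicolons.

Agnieszka 1/9; Eliasz 1/36; Franciszka 1/36; Ireneusz 1/9; Jolanta 1/36; Nadia 1/3; Oleg 1/12; Stanislawa 1/12; Tadeusz 1/12; Zofia 1/9

Neither parent survives and there are no descendants, so the estate passes to Pelagia's siblings and their issue per stirpes.
The estate is divided into 3 equal shares of 1/3 among Nadia, Mieczyslaw, Czeslaw.
Nadia is living and takes 1/3.
Mieczyslaw predeceased; the 1/3 allotted to Mieczyslaw's branch passes to Mieczyslaw's issue by representation.
The 1/3 is divided into 3 equal shares of 1/9 among Ireneusz, Zofia, Agnieszka.
Ireneusz is living and takes 1/9.
Zofia is living and takes 1/9.
Agnieszka is living and takes 1/9.
Czeslaw predeceased; the 1/3 allotted to Czeslaw's branch passes to Czeslaw's issue by representation.
The 1/3 is divided into 4 equal shares of 1/12 among Stanislawa, Tadeusz, Kazimierz, Oleg.
Stanislawa is living and takes 1/12.
Tadeusz is living and takes 1/12.
Kazimierz predeceased; the 1/12 allotted to Kazimierz's branch passes to Kazimierz's issue by representation.
The 1/12 is divided into 3 equal shares of 1/36 among Franciszka, Jolanta, Eliasz.
Franciszka is living and takes 1/36.
Jolanta is living and takes 1/36.
Eliasz is living and takes 1/36.
Oleg is living and takes 1/12.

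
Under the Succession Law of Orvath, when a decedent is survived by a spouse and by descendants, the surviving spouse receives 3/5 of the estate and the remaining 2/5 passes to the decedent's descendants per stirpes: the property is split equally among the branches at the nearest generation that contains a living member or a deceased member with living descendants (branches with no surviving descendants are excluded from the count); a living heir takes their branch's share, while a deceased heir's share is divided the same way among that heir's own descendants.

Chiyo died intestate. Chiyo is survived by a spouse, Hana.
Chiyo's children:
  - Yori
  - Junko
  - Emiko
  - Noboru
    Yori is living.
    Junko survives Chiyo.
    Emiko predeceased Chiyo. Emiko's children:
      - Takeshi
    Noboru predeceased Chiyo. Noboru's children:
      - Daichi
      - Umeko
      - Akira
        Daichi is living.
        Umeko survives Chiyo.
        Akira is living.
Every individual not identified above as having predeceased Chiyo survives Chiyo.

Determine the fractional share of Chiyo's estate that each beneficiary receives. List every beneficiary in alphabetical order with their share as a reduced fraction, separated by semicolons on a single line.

Akira 1/30; Daichi 1/30; Hana 3/5; Junko 1/10; Takeshi 1/10; Umeko 1/30; Yori 1/10

Hana, as surviving spouse, takes 3/5.
The remaining 2/5 passes to Chiyo's descendants per stirpes.
The 2/5 is divided into 4 equal shares of 1/10 among Yori, Junko, Emiko, Noboru.
Yori is living and takes 1/10.
Junko is living and takes 1/10.
Emiko predeceased; the 1/10 allotted to Emiko's branch passes to Emiko's issue by representation.
Takeshi is the sole taker at this level and receives the full 1/10.
Noboru predeceased; the 1/10 allotted to Noboru's branch passes to Noboru's issue by representation.
The 1/10 is divided into 3 equal shares of 1/30 among Daichi, Umeko, Akira.
Daichi is living and takes 1/30.
Umeko is living and takes 1/30.
Akira is living and takes 1/30.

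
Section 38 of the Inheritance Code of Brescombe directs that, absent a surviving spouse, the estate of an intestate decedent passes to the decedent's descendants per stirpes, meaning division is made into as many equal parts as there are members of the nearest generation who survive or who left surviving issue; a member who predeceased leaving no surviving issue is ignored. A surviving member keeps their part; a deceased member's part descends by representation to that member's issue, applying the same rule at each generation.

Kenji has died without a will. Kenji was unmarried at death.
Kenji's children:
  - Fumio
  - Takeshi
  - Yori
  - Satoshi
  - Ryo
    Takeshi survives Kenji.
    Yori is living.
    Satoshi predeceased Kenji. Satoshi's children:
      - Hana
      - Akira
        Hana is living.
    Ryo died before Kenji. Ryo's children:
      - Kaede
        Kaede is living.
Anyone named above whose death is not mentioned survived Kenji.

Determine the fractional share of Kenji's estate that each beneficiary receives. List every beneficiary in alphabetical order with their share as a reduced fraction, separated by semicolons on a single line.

There is no surviving spouse, so the entire estate passes to Kenji's descendants per stirpes.
The estate is divided into 5 equal shares of 1/5 among Fumio, Takeshi, Yori, Satoshi, Ryo.
Fumio is living and takes 1/5.
Takeshi is living and takes 1/5.
Yori is living and takes 1/5.
Satoshi predeceased; the 1/5 allotted to Satoshi's branch passes to Satoshi's issue by representation.
The 1/5 is divided into 2 equal shares of 1/10 among Hana, Akira.
Hana is living and takes 1/10.
Akira is living and takes 1/10.
Ryo predeceased; the 1/5 allotted to Ryo's branch passes to Ryo's issue by representation.
Kaede is the sole taker at this level and receives the full 1/5.

Akira 1/10; Fumio 1/5; Hana 1/10; Kaede 1/5; Takeshi 1/5; Yori 1/5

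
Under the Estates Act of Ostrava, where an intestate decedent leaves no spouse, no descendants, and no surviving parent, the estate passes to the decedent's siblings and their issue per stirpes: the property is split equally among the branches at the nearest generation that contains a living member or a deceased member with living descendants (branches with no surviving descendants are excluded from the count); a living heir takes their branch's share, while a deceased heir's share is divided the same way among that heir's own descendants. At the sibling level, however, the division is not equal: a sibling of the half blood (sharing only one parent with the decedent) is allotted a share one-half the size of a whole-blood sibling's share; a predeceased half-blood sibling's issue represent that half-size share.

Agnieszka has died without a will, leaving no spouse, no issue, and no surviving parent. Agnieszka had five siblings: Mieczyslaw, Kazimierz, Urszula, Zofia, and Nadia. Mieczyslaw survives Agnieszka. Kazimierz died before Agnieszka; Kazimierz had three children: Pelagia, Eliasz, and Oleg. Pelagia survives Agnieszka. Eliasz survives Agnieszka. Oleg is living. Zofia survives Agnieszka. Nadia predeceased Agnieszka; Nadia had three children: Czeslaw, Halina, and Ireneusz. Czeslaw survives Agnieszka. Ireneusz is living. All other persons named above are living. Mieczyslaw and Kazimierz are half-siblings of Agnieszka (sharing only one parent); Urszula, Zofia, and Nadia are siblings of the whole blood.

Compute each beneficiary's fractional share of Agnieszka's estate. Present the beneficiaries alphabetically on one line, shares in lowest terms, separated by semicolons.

No spouse, descendants, or parent survives, so the estate passes to Agnieszka's siblings per stirpes.
Half-blood siblings count for one-half the weight of whole-blood siblings at the initial division.
Dividing 1 in proportion to weights (total weight 4): Mieczyslaw (weight 1/2) → 1/8; Kazimierz (weight 1/2) → 1/8; Urszula (weight 1) → 1/4; Zofia (weight 1) → 1/4; Nadia (weight 1) → 1/4.
Mieczyslaw is living and takes 1/8.
Kazimierz predeceased; the 1/8 allotted to Kazimierz's branch passes to Kazimierz's issue by representation.
The 1/8 is divided into 3 equal shares of 1/24 among Pelagia, Eliasz, Oleg.
Pelagia is living and takes 1/24.
Eliasz is living and takes 1/24.
Oleg is living and takes 1/24.
Urszula is living and takes 1/4.
Zofia is living and takes 1/4.
Nadia predeceased; the 1/4 allotted to Nadia's branch passes to Nadia's issue by representation.
The 1/4 is divided into 3 equal shares of 1/12 among Czeslaw, Halina, Ireneusz.
Czeslaw is living and takes 1/12.
Halina is living and takes 1/12.
Ireneusz is living and takes 1/12.

Czeslaw 1/12; Eliasz 1/24; Halina 1/12; Ireneusz 1/12; Mieczyslaw 1/8; Oleg 1/24; Pelagia 1/24; Urszula 1/4; Zofia 1/4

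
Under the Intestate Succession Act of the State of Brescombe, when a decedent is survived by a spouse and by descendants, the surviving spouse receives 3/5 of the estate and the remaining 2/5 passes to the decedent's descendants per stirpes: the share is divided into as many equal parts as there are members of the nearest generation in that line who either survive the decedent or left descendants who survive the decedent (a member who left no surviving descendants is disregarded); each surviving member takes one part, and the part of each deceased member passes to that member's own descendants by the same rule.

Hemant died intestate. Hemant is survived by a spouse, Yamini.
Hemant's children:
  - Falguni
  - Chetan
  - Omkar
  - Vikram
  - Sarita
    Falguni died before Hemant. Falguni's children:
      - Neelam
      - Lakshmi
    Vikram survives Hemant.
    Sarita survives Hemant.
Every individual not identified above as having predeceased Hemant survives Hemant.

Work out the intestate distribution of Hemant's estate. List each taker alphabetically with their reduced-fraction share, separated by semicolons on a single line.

Yamini, as surviving spouse, takes 3/5.
The remaining 2/5 passes to Hemant's descendants per stirpes.
The 2/5 is divided into 5 equal shares of 2/25 among Falguni, Chetan, Omkar, Vikram, Sarita.
Falguni predeceased; the 2/25 allotted to Falguni's branch passes to Falguni's issue by representation.
The 2/25 is divided into 2 equal shares of 1/25 among Neelam, Lakshmi.
Neelam is living and takes 1/25.
Lakshmi is living and takes 1/25.
Chetan is living and takes 2/25.
Omkar is living and takes 2/25.
Vikram is living and takes 2/25.
Sarita is living and takes 2/25.

Chetan 2/25; Lakshmi 1/25; Neelam 1/25; Omkar 2/25; Sarita 2/25; Vikram 2/25; Yamini 3/5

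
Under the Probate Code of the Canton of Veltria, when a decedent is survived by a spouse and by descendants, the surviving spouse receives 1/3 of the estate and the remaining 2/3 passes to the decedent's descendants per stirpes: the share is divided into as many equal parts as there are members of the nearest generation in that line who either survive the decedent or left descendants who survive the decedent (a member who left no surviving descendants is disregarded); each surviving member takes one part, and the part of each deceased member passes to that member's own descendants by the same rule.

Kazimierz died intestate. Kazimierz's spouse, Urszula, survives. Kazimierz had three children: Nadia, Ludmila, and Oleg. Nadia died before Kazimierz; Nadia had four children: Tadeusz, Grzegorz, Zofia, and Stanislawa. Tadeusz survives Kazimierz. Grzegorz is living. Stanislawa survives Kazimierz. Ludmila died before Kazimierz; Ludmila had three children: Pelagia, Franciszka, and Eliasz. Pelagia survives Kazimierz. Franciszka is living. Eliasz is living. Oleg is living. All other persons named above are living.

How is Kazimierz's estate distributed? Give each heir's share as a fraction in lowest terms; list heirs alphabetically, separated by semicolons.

Eliasz 2/27; Franciszka 2/27; Grzegorz 1/18; Oleg 2/9; Pelagia 2/27; Stanislawa 1/18; Tadeusz 1/18; Urszula 1/3; Zofia 1/18

Urszula, as surviving spouse, takes 1/3.
The remaining 2/3 passes to Kazimierz's descendants per stirpes.
The 2/3 is divided into 3 equal shares of 2/9 among Nadia, Ludmila, Oleg.
Nadia predeceased; the 2/9 allotted to Nadia's branch passes to Nadia's issue by representation.
The 2/9 is divided into 4 equal shares of 1/18 among Tadeusz, Grzegorz, Zofia, Stanislawa.
Tadeusz is living and takes 1/18.
Grzegorz is living and takes 1/18.
Zofia is living and takes 1/18.
Stanislawa is living and takes 1/18.
Ludmila predeceased; the 2/9 allotted to Ludmila's branch passes to Ludmila's issue by representation.
The 2/9 is divided into 3 equal shares of 2/27 among Pelagia, Franciszka, Eliasz.
Pelagia is living and takes 2/27.
Franciszka is living and takes 2/27.
Eliasz is living and takes 2/27.
Oleg is living and takes 2/9.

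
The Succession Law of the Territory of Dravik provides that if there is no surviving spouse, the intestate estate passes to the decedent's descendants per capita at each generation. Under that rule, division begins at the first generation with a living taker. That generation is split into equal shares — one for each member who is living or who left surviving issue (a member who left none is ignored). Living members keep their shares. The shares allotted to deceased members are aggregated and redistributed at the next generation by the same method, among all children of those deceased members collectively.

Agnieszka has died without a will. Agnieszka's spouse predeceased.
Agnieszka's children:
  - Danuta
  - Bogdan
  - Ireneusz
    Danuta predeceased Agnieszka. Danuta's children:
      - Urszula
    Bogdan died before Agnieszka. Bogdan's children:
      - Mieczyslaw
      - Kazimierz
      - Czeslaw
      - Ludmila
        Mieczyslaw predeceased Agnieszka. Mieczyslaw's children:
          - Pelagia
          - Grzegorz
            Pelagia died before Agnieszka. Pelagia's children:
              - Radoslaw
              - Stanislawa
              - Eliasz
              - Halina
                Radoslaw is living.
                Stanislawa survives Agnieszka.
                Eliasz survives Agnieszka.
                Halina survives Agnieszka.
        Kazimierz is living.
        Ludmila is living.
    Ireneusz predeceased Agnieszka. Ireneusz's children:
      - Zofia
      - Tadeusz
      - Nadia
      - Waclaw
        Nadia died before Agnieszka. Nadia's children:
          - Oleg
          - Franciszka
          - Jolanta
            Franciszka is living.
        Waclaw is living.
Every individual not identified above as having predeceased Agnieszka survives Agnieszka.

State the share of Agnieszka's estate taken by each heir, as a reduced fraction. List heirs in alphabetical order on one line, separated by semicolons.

There is no surviving spouse, so the entire estate passes to Agnieszka's descendants per capita at each generation.
No one at generation 1 (Danuta, Bogdan, Ireneusz) is living; moving to the next generation.
At generation 2 (Urszula, Mieczyslaw, Kazimierz, Czeslaw, Ludmila, Zofia, Tadeusz, Nadia, Waclaw) there are 9 shares of (1)/9 = 1/9 each.
Living: Urszula, Kazimierz, Czeslaw, Ludmila, Zofia, Tadeusz, and Waclaw — each takes 1/9.
Deceased: Mieczyslaw and Nadia. Their combined 2/9 is pooled and carried to generation 3.
At generation 3 (Pelagia, Grzegorz, Oleg, Franciszka, Jolanta) there are 5 shares of (2/9)/5 = 2/45 each.
Living: Grzegorz, Oleg, Franciszka, and Jolanta — each takes 2/45.
Deceased: Pelagia. That 2/45 share is carried to generation 4.
At generation 4 (Radoslaw, Stanislawa, Eliasz, Halina) there are 4 shares of (2/45)/4 = 1/90 each.
Living: Radoslaw, Stanislawa, Eliasz, and Halina — each takes 1/90.

Czeslaw 1/9; Eliasz 1/90; Franciszka 2/45; Grzegorz 2/45; Halina 1/90; Jolanta 2/45; Kazimierz 1/9; Ludmila 1/9; Oleg 2/45; Radoslaw 1/90; Stanislawa 1/90; Tadeusz 1/9; Urszula 1/9; Waclaw 1/9; Zofia 1/9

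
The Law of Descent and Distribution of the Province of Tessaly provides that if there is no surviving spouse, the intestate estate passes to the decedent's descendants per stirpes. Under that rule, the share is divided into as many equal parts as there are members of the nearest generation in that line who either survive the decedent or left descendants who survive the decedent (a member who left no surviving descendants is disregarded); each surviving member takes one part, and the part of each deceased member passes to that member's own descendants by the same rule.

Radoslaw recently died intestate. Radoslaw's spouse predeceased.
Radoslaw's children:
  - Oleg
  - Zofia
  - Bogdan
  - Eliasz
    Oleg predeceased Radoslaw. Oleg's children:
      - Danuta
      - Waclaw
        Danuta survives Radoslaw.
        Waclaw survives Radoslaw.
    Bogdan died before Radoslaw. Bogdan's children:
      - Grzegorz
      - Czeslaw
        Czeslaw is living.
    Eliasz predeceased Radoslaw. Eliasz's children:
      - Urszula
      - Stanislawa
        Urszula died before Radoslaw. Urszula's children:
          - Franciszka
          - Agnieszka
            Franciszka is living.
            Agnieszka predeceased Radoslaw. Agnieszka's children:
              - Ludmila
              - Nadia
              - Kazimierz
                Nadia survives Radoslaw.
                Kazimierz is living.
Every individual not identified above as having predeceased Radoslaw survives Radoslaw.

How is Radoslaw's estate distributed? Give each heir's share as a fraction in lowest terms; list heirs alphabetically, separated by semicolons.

Czeslaw 1/8; Danuta 1/8; Franciszka 1/16; Grzegorz 1/8; Kazimierz 1/48; Ludmila 1/48; Nadia 1/48; Stanislawa 1/8; Waclaw 1/8; Zofia 1/4

There is no surviving spouse, so the entire estate passes to Radoslaw's descendants per stirpes.
The estate is divided into 4 equal shares of 1/4 among Oleg, Zofia, Bogdan, Eliasz.
Oleg predeceased; the 1/4 allotted to Oleg's branch passes to Oleg's issue by representation.
The 1/4 is divided into 2 equal shares of 1/8 among Danuta, Waclaw.
Danuta is living and takes 1/8.
Waclaw is living and takes 1/8.
Zofia is living and takes 1/4.
Bogdan predeceased; the 1/4 allotted to Bogdan's branch passes to Bogdan's issue by representation.
The 1/4 is divided into 2 equal shares of 1/8 among Grzegorz, Czeslaw.
Grzegorz is living and takes 1/8.
Czeslaw is living and takes 1/8.
Eliasz predeceased; the 1/4 allotted to Eliasz's branch passes to Eliasz's issue by representation.
The 1/4 is divided into 2 equal shares of 1/8 among Urszula, Stanislawa.
Urszula predeceased; the 1/8 allotted to Urszula's branch passes to Urszula's issue by representation.
The 1/8 is divided into 2 equal shares of 1/16 among Franciszka, Agnieszka.
Franciszka is living and takes 1/16.
Agnieszka predeceased; the 1/16 allotted to Agnieszka's branch passes to Agnieszka's issue by representation.
The 1/16 is divided into 3 equal shares of 1/48 among Ludmila, Nadia, Kazimierz.
Ludmila is living and takes 1/48.
Nadia is living and takes 1/48.
Kazimierz is living and takes 1/48.
Stanislawa is living and takes 1/8.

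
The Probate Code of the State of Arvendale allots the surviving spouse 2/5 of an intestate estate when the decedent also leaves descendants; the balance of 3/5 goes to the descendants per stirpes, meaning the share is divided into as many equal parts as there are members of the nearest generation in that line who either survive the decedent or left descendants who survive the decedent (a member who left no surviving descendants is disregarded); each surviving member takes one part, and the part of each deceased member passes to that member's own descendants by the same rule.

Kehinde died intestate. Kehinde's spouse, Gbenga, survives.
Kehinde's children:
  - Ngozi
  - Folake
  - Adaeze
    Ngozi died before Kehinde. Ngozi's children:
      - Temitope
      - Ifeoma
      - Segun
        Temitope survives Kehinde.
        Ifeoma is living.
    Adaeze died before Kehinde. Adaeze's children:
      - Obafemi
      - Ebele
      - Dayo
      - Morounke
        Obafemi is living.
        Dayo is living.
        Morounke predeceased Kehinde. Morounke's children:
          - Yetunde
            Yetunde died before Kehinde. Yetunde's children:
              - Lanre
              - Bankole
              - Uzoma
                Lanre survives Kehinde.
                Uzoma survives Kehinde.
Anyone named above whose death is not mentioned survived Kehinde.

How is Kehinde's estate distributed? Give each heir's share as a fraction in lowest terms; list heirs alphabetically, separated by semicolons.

Gbenga, as surviving spouse, takes 2/5.
The remaining 3/5 passes to Kehinde's descendants per stirpes.
The 3/5 is divided into 3 equal shares of 1/5 among Ngozi, Folake, Adaeze.
Ngozi predeceased; the 1/5 allotted to Ngozi's branch passes to Ngozi's issue by representation.
The 1/5 is divided into 3 equal shares of 1/15 among Temitope, Ifeoma, Segun.
Temitope is living and takes 1/15.
Ifeoma is living and takes 1/15.
Segun is living and takes 1/15.
Folake is living and takes 1/5.
Adaeze predeceased; the 1/5 allotted to Adaeze's branch passes to Adaeze's issue by representation.
The 1/5 is divided into 4 equal shares of 1/20 among Obafemi, Ebele, Dayo, Morounke.
Obafemi is living and takes 1/20.
Ebele is living and takes 1/20.
Dayo is living and takes 1/20.
Morounke predeceased; the 1/20 allotted to Morounke's branch passes to Morounke's issue by representation.
Yetunde's line is the sole branch at this level, so the full 1/20 passes to Yetunde's issue by representation.
The 1/20 is divided into 3 equal shares of 1/60 among Lanre, Bankole, Uzoma.
Lanre is living and takes 1/60.
Bankole is living and takes 1/60.
Uzoma is living and takes 1/60.

Bankole 1/60; Dayo 1/20; Ebele 1/20; Folake 1/5; Gbenga 2/5; Ifeoma 1/15; Lanre 1/60; Obafemi 1/20; Segun 1/15; Temitope 1/15; Uzoma 1/60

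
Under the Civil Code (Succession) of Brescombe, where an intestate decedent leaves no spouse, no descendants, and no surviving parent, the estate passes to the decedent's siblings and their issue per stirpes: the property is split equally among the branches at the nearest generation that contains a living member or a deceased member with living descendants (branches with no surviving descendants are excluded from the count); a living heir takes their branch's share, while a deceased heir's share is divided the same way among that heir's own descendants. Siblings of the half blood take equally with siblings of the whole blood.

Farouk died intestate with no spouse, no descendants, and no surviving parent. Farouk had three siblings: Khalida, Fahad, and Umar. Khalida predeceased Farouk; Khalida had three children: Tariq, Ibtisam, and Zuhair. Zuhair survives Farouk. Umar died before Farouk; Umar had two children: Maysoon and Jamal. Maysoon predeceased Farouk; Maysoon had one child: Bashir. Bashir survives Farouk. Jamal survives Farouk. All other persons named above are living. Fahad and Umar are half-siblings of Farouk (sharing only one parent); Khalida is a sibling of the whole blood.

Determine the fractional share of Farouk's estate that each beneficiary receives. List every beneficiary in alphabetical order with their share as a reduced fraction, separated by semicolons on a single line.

Bashir 1/6; Fahad 1/3; Ibtisam 1/9; Jamal 1/6; Tariq 1/9; Zuhair 1/9

No spouse, descendants, or parent survives, so the estate passes to Farouk's siblings per stirpes.
Half-blood and whole-blood siblings take equally under the stated rule.
The estate is divided into 3 equal shares of 1/3 among Khalida, Fahad, Umar.
Khalida predeceased; the 1/3 allotted to Khalida's branch passes to Khalida's issue by representation.
The 1/3 is divided into 3 equal shares of 1/9 among Tariq, Ibtisam, Zuhair.
Tariq is living and takes 1/9.
Ibtisam is living and takes 1/9.
Zuhair is living and takes 1/9.
Fahad is living and takes 1/3.
Umar predeceased; the 1/3 allotted to Umar's branch passes to Umar's issue by representation.
The 1/3 is divided into 2 equal shares of 1/6 among Maysoon, Jamal.
Maysoon predeceased; the 1/6 allotted to Maysoon's branch passes to Maysoon's issue by representation.
Bashir is the sole taker at this level and receives the full 1/6.
Jamal is living and takes 1/6.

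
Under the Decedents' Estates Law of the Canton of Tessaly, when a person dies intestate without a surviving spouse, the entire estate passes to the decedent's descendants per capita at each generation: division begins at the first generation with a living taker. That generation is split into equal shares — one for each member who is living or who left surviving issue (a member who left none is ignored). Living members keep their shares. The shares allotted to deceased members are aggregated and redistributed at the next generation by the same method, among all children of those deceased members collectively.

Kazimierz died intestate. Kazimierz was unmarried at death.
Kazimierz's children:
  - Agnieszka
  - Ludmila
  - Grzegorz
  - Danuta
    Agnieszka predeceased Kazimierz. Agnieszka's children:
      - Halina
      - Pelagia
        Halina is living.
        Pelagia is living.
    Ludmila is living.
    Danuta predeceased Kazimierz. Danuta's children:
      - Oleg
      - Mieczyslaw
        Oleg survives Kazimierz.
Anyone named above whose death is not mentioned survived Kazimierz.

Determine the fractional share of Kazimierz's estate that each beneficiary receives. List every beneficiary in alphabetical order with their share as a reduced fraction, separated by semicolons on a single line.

Grzegorz 1/4; Halina 1/8; Ludmila 1/4; Mieczyslaw 1/8; Oleg 1/8; Pelagia 1/8

There is no surviving spouse, so the entire estate passes to Kazimierz's descendants per capita at each generation.
At generation 1 (Agnieszka, Ludmila, Grzegorz, Danuta) there are 4 shares of (1)/4 = 1/4 each.
Living: Ludmila and Grzegorz — each takes 1/4.
Deceased: Agnieszka and Danuta. Their combined 1/2 is pooled and carried to generation 2.
At generation 2 (Halina, Pelagia, Oleg, Mieczyslaw) there are 4 shares of (1/2)/4 = 1/8 each.
Living: Halina, Pelagia, Oleg, and Mieczyslaw — each takes 1/8.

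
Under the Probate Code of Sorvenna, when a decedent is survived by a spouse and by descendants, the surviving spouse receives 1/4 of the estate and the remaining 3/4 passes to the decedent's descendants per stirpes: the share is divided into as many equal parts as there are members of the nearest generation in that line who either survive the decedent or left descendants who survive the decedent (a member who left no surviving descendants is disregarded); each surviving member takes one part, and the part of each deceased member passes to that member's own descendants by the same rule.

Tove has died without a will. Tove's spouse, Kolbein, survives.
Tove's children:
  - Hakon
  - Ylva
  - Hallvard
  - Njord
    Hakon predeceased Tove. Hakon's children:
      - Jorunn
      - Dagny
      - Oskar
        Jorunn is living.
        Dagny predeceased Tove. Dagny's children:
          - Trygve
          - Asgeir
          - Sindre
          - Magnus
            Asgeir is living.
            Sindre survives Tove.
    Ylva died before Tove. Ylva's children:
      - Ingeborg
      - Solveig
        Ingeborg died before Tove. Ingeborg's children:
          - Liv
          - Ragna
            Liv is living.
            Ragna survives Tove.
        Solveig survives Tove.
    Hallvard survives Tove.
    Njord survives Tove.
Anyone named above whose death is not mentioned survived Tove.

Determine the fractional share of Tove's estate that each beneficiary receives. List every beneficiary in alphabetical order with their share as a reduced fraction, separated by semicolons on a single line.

Kolbein, as surviving spouse, takes 1/4.
The remaining 3/4 passes to Tove's descendants per stirpes.
The 3/4 is divided into 4 equal shares of 3/16 among Hakon, Ylva, Hallvard, Njord.
Hakon predeceased; the 3/16 allotted to Hakon's branch passes to Hakon's issue by representation.
The 3/16 is divided into 3 equal shares of 1/16 among Jorunn, Dagny, Oskar.
Jorunn is living and takes 1/16.
Dagny predeceased; the 1/16 allotted to Dagny's branch passes to Dagny's issue by representation.
The 1/16 is divided into 4 equal shares of 1/64 among Trygve, Asgeir, Sindre, Magnus.
Trygve is living and takes 1/64.
Asgeir is living and takes 1/64.
Sindre is living and takes 1/64.
Magnus is living and takes 1/64.
Oskar is living and takes 1/16.
Ylva predeceased; the 3/16 allotted to Ylva's branch passes to Ylva's issue by representation.
The 3/16 is divided into 2 equal shares of 3/32 among Ingeborg, Solveig.
Ingeborg predeceased; the 3/32 allotted to Ingeborg's branch passes to Ingeborg's issue by representation.
The 3/32 is divided into 2 equal shares of 3/64 among Liv, Ragna.
Liv is living and takes 3/64.
Ragna is living and takes 3/64.
Solveig is living and takes 3/32.
Hallvard is living and takes 3/16.
Njord is living and takes 3/16.

Asgeir 1/64; Hallvard 3/16; Jorunn 1/16; Kolbein 1/4; Liv 3/64; Magnus 1/64; Njord 3/16; Oskar 1/16; Ragna 3/64; Sindre 1/64; Solveig 3/32; Trygve 1/64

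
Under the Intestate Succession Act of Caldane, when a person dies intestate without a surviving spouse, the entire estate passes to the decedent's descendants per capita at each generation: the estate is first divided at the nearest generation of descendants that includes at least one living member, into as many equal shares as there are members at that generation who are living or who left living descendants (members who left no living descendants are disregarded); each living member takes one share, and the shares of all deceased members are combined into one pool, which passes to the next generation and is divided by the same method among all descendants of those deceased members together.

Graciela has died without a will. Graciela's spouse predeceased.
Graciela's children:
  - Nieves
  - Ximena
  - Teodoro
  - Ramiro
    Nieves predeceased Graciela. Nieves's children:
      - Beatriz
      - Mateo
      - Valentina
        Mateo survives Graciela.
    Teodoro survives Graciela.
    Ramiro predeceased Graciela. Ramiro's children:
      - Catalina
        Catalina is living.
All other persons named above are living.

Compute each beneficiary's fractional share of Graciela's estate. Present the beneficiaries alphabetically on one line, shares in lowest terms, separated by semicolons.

Beatriz 1/8; Catalina 1/8; Mateo 1/8; Teodoro 1/4; Valentina 1/8; Ximena 1/4

There is no surviving spouse, so the entire estate passes to Graciela's descendants per capita at each generation.
At generation 1 (Nieves, Ximena, Teodoro, Ramiro) there are 4 shares of (1)/4 = 1/4 each.
Living: Ximena and Teodoro — each takes 1/4.
Deceased: Nieves and Ramiro. Their combined 1/2 is pooled and carried to generation 2.
At generation 2 (Beatriz, Mateo, Valentina, Catalina) there are 4 shares of (1/2)/4 = 1/8 each.
Living: Beatriz, Mateo, Valentina, and Catalina — each takes 1/8.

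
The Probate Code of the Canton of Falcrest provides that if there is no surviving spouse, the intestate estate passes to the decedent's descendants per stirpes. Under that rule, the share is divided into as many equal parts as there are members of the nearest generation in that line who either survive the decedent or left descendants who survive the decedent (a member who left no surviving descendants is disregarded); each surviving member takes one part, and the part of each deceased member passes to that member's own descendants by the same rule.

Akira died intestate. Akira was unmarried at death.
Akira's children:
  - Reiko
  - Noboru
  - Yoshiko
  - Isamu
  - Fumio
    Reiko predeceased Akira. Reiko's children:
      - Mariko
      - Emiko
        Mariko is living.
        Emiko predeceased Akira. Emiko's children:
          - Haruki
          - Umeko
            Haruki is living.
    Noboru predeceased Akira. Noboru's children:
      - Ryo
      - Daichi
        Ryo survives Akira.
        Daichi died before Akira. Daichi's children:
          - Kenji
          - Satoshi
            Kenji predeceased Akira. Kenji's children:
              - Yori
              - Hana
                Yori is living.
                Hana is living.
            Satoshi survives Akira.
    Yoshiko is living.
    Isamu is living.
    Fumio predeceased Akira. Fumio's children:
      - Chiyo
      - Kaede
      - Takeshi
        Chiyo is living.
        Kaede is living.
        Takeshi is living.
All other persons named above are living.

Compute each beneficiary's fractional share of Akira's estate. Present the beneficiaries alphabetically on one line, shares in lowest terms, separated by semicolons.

There is no surviving spouse, so the entire estate passes to Akira's descendants per stirpes.
The estate is divided into 5 equal shares of 1/5 among Reiko, Noboru, Yoshiko, Isamu, Fumio.
Reiko predeceased; the 1/5 allotted to Reiko's branch passes to Reiko's issue by representation.
The 1/5 is divided into 2 equal shares of 1/10 among Mariko, Emiko.
Mariko is living and takes 1/10.
Emiko predeceased; the 1/10 allotted to Emiko's branch passes to Emiko's issue by representation.
The 1/10 is divided into 2 equal shares of 1/20 among Haruki, Umeko.
Haruki is living and takes 1/20.
Umeko is living and takes 1/20.
Noboru predeceased; the 1/5 allotted to Noboru's branch passes to Noboru's issue by representation.
The 1/5 is divided into 2 equal shares of 1/10 among Ryo, Daichi.
Ryo is living and takes 1/10.
Daichi predeceased; the 1/10 allotted to Daichi's branch passes to Daichi's issue by representation.
The 1/10 is divided into 2 equal shares of 1/20 among Kenji, Satoshi.
Kenji predeceased; the 1/20 allotted to Kenji's branch passes to Kenji's issue by representation.
The 1/20 is divided into 2 equal shares of 1/40 among Yori, Hana.
Yori is living and takes 1/40.
Hana is living and takes 1/40.
Satoshi is living and takes 1/20.
Yoshiko is living and takes 1/5.
Isamu is living and takes 1/5.
Fumio predeceased; the 1/5 allotted to Fumio's branch passes to Fumio's issue by representation.
The 1/5 is divided into 3 equal shares of 1/15 among Chiyo, Kaede, Takeshi.
Chiyo is living and takes 1/15.
Kaede is living and takes 1/15.
Takeshi is living and takes 1/15.

Chiyo 1/15; Hana 1/40; Haruki 1/20; Isamu 1/5; Kaede 1/15; Mariko 1/10; Ryo 1/10; Satoshi 1/20; Takeshi 1/15; Umeko 1/20; Yori 1/40; Yoshiko 1/5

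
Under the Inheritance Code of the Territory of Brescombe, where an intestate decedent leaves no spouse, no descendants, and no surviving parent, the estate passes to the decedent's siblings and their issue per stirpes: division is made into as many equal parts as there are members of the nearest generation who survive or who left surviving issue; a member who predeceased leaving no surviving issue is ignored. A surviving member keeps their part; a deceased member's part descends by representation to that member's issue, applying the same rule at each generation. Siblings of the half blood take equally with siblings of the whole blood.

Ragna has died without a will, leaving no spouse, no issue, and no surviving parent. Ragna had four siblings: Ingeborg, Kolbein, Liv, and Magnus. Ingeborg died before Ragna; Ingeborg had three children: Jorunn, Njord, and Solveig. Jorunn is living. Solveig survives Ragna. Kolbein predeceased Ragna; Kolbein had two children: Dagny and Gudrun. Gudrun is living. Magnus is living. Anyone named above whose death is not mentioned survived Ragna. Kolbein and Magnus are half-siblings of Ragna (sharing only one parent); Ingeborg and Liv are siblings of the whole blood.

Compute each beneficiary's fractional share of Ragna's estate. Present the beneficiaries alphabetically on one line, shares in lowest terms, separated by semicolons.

No spouse, descendants, or parent survives, so the estate passes to Ragna's siblings per stirpes.
Half-blood and whole-blood siblings take equally under the stated rule.
The estate is divided into 4 equal shares of 1/4 among Ingeborg, Kolbein, Liv, Magnus.
Ingeborg predeceased; the 1/4 allotted to Ingeborg's branch passes to Ingeborg's issue by representation.
The 1/4 is divided into 3 equal shares of 1/12 among Jorunn, Njord, Solveig.
Jorunn is living and takes 1/12.
Njord is living and takes 1/12.
Solveig is living and takes 1/12.
Kolbein predeceased; the 1/4 allotted to Kolbein's branch passes to Kolbein's issue by representation.
The 1/4 is divided into 2 equal shares of 1/8 among Dagny, Gudrun.
Dagny is living and takes 1/8.
Gudrun is living and takes 1/8.
Liv is living and takes 1/4.
Magnus is living and takes 1/4.

Dagny 1/8; Gudrun 1/8; Jorunn 1/12; Liv 1/4; Magnus 1/4; Njord 1/12; Solveig 1/12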